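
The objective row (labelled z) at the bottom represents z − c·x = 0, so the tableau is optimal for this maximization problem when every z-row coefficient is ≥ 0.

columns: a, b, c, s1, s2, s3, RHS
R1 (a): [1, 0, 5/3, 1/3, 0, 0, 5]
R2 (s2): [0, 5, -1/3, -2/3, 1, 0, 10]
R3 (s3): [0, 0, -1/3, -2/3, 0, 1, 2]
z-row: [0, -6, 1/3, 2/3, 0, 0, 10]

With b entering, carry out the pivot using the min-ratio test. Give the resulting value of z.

Ratio test on column b — row 1: entry 0 ≤ 0; row 2: 10/5 = 2; row 3: entry 0 ≤ 0. Minimum is 2 at row 2 (s2 leaves); pivot element 5.
Pivot on row 2; the z-row RHS becomes 10 − (-6)·2 = 22.

22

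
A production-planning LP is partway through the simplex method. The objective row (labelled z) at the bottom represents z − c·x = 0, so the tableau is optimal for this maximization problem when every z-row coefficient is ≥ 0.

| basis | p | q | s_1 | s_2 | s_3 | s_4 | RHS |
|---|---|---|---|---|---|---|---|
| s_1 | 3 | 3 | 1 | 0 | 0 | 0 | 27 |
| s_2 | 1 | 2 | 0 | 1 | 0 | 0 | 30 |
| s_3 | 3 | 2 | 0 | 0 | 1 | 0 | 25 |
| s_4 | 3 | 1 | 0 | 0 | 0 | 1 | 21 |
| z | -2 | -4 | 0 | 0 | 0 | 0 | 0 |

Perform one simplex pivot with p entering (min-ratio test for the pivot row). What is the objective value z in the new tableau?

14

Ratio test on column p — row 1: 27/3 = 9; row 2: 30/1 = 30; row 3: 25/3 = 25/3; row 4: 21/3 = 7. Minimum is 7 at row 4 (s_4 leaves); pivot element 3.
Pivot on row 4; the z-row RHS becomes 0 − (-2)·7 = 14.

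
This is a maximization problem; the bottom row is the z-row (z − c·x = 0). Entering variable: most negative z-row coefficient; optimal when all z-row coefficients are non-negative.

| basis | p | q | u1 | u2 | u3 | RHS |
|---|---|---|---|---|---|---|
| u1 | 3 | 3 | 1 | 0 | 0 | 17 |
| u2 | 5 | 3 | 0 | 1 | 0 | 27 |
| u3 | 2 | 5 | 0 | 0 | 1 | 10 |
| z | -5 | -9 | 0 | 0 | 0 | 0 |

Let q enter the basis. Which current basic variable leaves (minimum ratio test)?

u3

Column q entries and ratios — u1: 17/3 = 17/3; u2: 27/3 = 9; u3: 10/5 = 2.
Smallest ratio is 2 in the row of u3, so u3 leaves.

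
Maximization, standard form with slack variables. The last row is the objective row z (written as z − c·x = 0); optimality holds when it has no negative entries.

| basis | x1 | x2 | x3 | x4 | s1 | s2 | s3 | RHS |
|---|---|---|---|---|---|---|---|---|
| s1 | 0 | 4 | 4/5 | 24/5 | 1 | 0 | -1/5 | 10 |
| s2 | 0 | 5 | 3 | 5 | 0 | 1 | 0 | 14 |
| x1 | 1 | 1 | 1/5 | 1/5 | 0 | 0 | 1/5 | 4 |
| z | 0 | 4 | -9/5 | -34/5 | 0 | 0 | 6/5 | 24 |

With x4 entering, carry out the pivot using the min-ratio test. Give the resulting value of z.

229/6

Ratio test on column x4 — row 1: 10/(24/5) = 25/12; row 2: 14/5 = 14/5; row 3: 4/(1/5) = 20. Minimum is 25/12 at row 1 (s1 leaves); pivot element 24/5.
Pivot on row 1; the z-row RHS becomes 24 − (-34/5)·(25/12) = 229/6.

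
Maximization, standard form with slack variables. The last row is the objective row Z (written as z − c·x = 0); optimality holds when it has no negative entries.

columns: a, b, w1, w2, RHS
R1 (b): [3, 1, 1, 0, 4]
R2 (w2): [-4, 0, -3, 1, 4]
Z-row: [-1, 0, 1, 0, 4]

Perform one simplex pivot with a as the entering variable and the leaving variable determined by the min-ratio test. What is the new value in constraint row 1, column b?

Ratio test on column a — row 1: 4/3 = 4/3; row 2: entry -4 ≤ 0. Minimum is 4/3 at row 1 (b leaves); pivot element 3.
Divide row 1 by 3; eliminate column a from the other rows.
In the new row 1, the b entry is the old entry divided by the pivot: 1/3 = 1/3.

1/3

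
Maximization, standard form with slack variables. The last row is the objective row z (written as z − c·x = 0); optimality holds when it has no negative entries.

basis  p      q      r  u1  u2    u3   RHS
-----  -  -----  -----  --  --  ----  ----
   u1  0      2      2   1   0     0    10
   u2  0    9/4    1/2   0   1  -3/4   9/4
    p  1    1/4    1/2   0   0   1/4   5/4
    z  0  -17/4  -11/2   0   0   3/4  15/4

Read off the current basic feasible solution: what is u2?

9/4

u2 is basic (row 2); its value is the RHS of that row, 9/4.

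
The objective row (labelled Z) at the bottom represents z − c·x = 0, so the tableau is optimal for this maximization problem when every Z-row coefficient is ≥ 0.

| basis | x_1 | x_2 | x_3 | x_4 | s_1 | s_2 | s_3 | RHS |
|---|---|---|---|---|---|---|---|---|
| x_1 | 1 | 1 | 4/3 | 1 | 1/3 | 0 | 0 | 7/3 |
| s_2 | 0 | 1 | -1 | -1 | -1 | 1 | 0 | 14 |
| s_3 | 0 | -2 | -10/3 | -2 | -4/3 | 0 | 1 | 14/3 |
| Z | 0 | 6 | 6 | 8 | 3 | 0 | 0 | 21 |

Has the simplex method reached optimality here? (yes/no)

Every Z-row coefficient is ≥ 0, so the tableau is optimal.

yes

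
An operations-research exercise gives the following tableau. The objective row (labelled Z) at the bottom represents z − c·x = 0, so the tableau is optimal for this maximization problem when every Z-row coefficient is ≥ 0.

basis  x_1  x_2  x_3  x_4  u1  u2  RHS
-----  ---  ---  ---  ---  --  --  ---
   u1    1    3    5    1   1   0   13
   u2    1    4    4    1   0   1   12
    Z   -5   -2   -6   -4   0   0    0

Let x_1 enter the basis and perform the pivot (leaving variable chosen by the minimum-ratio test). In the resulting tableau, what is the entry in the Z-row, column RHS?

Ratio test on column x_1 — row 1: 13/1 = 13; row 2: 12/1 = 12. Minimum is 12 at row 2 (u2 leaves); pivot element 1.
Divide row 2 by 1; eliminate column x_1 from the other rows.
Z-row update in column RHS: 0 − (-5)·12 = 60.

60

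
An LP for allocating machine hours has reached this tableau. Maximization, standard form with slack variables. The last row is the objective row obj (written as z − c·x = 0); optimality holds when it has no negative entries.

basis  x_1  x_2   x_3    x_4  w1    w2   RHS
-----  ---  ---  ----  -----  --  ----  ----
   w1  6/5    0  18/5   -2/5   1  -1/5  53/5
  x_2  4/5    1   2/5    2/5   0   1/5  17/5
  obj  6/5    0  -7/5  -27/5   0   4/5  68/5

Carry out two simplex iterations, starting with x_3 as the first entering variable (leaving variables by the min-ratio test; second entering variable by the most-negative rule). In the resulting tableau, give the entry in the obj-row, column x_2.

25/2

Ratio test on column x_3 — row 1: (53/5)/(18/5) = 53/18; row 2: (17/5)/(2/5) = 17/2. Minimum is 53/18 at row 1 (w1 leaves); pivot element 18/5.
Divide row 1 by 18/5; eliminate column x_3 from the other rows.
Second iteration: most negative obj-row entry is -50/9 in column x_4, so x_4 enters.
Ratio test on column x_4 — row 1: entry -1/9 ≤ 0; row 2: (20/9)/(4/9) = 5. Minimum is 5 at row 2 (x_2 leaves); pivot element 4/9.
Divide row 2 by 4/9; eliminate column x_4 from the other rows.
After both pivots, the entry at the obj-row, column x_2 is 25/2.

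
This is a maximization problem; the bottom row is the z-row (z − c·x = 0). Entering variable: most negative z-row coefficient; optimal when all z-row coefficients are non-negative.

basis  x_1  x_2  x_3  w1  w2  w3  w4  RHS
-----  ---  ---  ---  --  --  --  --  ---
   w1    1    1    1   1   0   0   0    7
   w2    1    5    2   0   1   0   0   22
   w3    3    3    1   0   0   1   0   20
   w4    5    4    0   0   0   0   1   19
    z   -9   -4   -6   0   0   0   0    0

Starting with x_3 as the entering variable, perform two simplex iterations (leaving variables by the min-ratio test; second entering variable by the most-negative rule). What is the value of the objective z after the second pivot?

267/5

Ratio test on column x_3 — row 1: 7/1 = 7; row 2: 22/2 = 11; row 3: 20/1 = 20; row 4: entry 0 ≤ 0. Minimum is 7 at row 1 (w1 leaves); pivot element 1.
Pivot on row 1; the z-row RHS becomes 0 − (-6)·7 = 42.
Next entering variable (most negative z-row entry -3): x_1.
Ratio test on column x_1 — row 1: 7/1 = 7; row 2: entry -1 ≤ 0; row 3: 13/2 = 13/2; row 4: 19/5 = 19/5. Minimum is 19/5 at row 4 (w4 leaves); pivot element 5.
After the second pivot the z-row RHS is 42 − (-3)·(19/5) = 267/5.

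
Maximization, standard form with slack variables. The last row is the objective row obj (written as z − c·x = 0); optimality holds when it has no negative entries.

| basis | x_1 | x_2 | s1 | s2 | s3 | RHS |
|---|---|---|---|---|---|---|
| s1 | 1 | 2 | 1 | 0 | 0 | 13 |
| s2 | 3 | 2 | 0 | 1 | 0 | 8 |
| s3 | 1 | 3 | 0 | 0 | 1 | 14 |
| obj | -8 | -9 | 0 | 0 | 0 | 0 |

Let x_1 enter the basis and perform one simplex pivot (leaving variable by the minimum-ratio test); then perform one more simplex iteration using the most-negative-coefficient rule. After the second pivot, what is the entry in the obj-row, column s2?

Ratio test on column x_1 — row 1: 13/1 = 13; row 2: 8/3 = 8/3; row 3: 14/1 = 14. Minimum is 8/3 at row 2 (s2 leaves); pivot element 3.
Divide row 2 by 3; eliminate column x_1 from the other rows.
Second iteration: most negative obj-row entry is -11/3 in column x_2, so x_2 enters.
Ratio test on column x_2 — row 1: (31/3)/(4/3) = 31/4; row 2: (8/3)/(2/3) = 4; row 3: (34/3)/(7/3) = 34/7. Minimum is 4 at row 2 (x_1 leaves); pivot element 2/3.
Divide row 2 by 2/3; eliminate column x_2 from the other rows.
After both pivots, the entry at the obj-row, column s2 is 9/2.

9/2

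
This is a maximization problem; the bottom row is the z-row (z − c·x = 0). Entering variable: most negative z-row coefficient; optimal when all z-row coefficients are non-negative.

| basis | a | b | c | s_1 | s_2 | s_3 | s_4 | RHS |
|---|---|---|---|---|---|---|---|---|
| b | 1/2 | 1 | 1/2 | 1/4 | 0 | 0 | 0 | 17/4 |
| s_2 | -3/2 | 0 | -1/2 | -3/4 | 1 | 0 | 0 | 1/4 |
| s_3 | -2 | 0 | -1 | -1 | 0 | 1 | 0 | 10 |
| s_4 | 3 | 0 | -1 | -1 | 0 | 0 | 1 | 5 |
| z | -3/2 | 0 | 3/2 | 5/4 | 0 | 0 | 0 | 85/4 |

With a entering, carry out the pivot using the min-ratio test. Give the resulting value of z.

95/4

Ratio test on column a — row 1: (17/4)/(1/2) = 17/2; row 2: entry -3/2 ≤ 0; row 3: entry -2 ≤ 0; row 4: 5/3 = 5/3. Minimum is 5/3 at row 4 (s_4 leaves); pivot element 3.
Pivot on row 4; the z-row RHS becomes 85/4 − (-3/2)·(5/3) = 95/4.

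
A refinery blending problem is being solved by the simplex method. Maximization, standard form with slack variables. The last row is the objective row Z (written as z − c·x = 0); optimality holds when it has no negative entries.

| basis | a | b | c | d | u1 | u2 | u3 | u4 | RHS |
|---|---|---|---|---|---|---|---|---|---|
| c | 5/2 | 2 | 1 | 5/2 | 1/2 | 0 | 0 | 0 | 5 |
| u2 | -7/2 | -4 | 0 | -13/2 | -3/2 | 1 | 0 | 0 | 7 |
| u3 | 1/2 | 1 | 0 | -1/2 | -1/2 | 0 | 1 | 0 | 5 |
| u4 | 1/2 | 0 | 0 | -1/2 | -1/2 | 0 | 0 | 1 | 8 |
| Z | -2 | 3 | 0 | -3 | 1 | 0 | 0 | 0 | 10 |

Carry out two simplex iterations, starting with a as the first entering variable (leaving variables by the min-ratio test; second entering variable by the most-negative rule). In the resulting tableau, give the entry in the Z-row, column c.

6/5

Ratio test on column a — row 1: 5/(5/2) = 2; row 2: entry -7/2 ≤ 0; row 3: 5/(1/2) = 10; row 4: 8/(1/2) = 16. Minimum is 2 at row 1 (c leaves); pivot element 5/2.
Divide row 1 by 5/2; eliminate column a from the other rows.
Second iteration: most negative Z-row entry is -1 in column d, so d enters.
Ratio test on column d — row 1: 2/1 = 2; row 2: entry -3 ≤ 0; row 3: entry -1 ≤ 0; row 4: entry -1 ≤ 0. Minimum is 2 at row 1 (a leaves); pivot element 1.
Divide row 1 by 1; eliminate column d from the other rows.
After both pivots, the entry at the Z-row, column c is 6/5.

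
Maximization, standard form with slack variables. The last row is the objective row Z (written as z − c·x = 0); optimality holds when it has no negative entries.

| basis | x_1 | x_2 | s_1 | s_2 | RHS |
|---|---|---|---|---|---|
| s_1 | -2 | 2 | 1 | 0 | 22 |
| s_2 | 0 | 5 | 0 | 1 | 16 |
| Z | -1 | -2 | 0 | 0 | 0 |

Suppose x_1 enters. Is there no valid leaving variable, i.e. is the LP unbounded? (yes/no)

Every constraint-row entry in column x_1 is ≤ 0, so increasing x_1 is unbounded.

yes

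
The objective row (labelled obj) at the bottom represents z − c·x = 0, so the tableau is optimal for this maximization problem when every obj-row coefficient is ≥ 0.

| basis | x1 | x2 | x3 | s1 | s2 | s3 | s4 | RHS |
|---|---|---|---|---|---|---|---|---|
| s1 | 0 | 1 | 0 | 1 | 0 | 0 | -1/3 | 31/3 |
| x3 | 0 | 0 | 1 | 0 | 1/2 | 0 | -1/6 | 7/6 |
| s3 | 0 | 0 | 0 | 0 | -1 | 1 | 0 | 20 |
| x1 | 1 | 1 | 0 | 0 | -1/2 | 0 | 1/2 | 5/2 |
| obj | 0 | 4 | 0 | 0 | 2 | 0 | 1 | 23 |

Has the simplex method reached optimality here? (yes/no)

yes

Every obj-row coefficient is ≥ 0, so the tableau is optimal.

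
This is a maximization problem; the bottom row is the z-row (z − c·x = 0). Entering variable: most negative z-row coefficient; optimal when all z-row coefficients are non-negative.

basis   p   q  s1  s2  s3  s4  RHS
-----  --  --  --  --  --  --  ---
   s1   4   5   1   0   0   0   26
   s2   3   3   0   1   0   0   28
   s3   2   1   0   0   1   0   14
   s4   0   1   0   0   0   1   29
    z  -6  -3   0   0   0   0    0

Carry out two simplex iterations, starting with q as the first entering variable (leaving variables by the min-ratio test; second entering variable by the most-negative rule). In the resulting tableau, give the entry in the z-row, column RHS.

39

Ratio test on column q — row 1: 26/5 = 26/5; row 2: 28/3 = 28/3; row 3: 14/1 = 14; row 4: 29/1 = 29. Minimum is 26/5 at row 1 (s1 leaves); pivot element 5.
Divide row 1 by 5; eliminate column q from the other rows.
Second iteration: most negative z-row entry is -18/5 in column p, so p enters.
Ratio test on column p — row 1: (26/5)/(4/5) = 13/2; row 2: (62/5)/(3/5) = 62/3; row 3: (44/5)/(6/5) = 22/3; row 4: entry -4/5 ≤ 0. Minimum is 13/2 at row 1 (q leaves); pivot element 4/5.
Divide row 1 by 4/5; eliminate column p from the other rows.
After both pivots, the entry at the z-row, column RHS is 39.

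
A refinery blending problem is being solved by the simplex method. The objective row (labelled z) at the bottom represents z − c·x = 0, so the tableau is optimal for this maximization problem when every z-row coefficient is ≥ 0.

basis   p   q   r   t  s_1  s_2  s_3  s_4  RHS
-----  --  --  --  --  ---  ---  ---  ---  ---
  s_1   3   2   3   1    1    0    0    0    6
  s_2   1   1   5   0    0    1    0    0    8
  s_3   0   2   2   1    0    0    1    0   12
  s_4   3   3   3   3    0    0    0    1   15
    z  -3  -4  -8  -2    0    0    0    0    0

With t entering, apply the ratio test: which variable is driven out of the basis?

s_4

Column t entries and ratios — s_1: 6/1 = 6; s_2: 0 ≤ 0, skip; s_3: 12/1 = 12; s_4: 15/3 = 5.
Smallest ratio is 5 in the row of s_4, so s_4 leaves.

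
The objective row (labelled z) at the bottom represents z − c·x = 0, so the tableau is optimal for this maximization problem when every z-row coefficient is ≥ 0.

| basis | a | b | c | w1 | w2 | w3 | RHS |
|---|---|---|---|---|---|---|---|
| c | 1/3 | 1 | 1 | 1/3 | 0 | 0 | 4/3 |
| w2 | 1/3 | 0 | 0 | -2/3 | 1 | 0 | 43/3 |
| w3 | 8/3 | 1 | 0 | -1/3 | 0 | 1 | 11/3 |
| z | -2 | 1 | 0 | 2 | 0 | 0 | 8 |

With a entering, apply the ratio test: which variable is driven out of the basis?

Column a entries and ratios — c: (4/3)/(1/3) = 4; w2: (43/3)/(1/3) = 43; w3: (11/3)/(8/3) = 11/8.
Smallest ratio is 11/8 in the row of w3, so w3 leaves.

w3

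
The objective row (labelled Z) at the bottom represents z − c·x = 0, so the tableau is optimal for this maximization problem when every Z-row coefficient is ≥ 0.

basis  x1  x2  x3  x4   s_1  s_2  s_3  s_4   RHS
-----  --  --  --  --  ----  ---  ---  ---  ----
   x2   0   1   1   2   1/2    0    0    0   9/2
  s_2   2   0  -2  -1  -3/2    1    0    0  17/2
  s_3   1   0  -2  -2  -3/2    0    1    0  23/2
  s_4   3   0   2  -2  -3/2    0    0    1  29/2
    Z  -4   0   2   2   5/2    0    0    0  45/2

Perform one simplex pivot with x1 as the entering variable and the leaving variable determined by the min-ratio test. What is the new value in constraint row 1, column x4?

Ratio test on column x1 — row 1: entry 0 ≤ 0; row 2: (17/2)/2 = 17/4; row 3: (23/2)/1 = 23/2; row 4: (29/2)/3 = 29/6. Minimum is 17/4 at row 2 (s_2 leaves); pivot element 2.
Divide row 2 by 2; eliminate column x1 from the other rows.
Row 1 update in column x4: 2 − 0·(-1/2) = 2.

2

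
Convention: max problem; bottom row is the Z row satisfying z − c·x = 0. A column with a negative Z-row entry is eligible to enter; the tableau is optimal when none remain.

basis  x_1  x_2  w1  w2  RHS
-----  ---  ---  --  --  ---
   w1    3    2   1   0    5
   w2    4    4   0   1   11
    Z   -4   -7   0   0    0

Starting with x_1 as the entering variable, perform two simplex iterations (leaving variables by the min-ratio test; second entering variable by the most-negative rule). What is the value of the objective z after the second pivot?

35/2

Ratio test on column x_1 — row 1: 5/3 = 5/3; row 2: 11/4 = 11/4. Minimum is 5/3 at row 1 (w1 leaves); pivot element 3.
Pivot on row 1; the Z-row RHS becomes 0 − (-4)·(5/3) = 20/3.
Next entering variable (most negative Z-row entry -13/3): x_2.
Ratio test on column x_2 — row 1: (5/3)/(2/3) = 5/2; row 2: (13/3)/(4/3) = 13/4. Minimum is 5/2 at row 1 (x_1 leaves); pivot element 2/3.
After the second pivot the Z-row RHS is 20/3 − (-13/3)·(5/2) = 35/2.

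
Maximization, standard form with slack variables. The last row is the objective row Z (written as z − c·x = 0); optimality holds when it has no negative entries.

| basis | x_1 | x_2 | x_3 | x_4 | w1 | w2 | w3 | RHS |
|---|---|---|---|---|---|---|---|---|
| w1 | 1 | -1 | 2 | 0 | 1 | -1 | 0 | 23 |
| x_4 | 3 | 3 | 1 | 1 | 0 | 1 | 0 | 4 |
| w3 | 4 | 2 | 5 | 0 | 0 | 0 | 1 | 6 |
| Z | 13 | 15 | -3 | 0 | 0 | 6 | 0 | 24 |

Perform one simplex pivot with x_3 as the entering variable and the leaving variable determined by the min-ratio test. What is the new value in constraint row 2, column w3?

Ratio test on column x_3 — row 1: 23/2 = 23/2; row 2: 4/1 = 4; row 3: 6/5 = 6/5. Minimum is 6/5 at row 3 (w3 leaves); pivot element 5.
Divide row 3 by 5; eliminate column x_3 from the other rows.
Row 2 update in column w3: 0 − 1·(1/5) = -1/5.

-1/5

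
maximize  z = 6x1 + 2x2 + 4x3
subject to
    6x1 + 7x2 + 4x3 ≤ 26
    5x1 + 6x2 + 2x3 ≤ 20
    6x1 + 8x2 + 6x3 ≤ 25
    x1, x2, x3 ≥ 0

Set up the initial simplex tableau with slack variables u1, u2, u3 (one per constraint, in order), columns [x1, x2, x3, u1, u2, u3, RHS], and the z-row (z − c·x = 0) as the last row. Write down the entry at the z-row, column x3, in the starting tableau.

The z-row carries the negated objective coefficients: the x3 entry is -4.

-4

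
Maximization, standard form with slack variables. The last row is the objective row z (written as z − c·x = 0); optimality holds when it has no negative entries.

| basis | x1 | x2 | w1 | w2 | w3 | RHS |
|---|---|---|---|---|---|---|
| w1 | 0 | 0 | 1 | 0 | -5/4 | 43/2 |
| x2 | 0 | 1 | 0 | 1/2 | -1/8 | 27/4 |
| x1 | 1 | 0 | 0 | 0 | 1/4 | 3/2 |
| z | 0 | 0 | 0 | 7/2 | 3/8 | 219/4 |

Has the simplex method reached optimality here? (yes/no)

Every z-row coefficient is ≥ 0, so the tableau is optimal.

yes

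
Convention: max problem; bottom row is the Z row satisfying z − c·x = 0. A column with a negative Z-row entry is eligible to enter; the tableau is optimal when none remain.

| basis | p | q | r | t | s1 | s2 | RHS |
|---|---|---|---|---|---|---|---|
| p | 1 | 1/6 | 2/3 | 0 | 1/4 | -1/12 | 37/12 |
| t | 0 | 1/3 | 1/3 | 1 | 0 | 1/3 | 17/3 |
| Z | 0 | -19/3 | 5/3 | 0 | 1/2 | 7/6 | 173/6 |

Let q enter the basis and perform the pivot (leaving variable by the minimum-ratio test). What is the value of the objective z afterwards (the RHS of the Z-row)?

273/2

Ratio test on column q — row 1: (37/12)/(1/6) = 37/2; row 2: (17/3)/(1/3) = 17. Minimum is 17 at row 2 (t leaves); pivot element 1/3.
Pivot on row 2; the Z-row RHS becomes 173/6 − (-19/3)·17 = 273/2.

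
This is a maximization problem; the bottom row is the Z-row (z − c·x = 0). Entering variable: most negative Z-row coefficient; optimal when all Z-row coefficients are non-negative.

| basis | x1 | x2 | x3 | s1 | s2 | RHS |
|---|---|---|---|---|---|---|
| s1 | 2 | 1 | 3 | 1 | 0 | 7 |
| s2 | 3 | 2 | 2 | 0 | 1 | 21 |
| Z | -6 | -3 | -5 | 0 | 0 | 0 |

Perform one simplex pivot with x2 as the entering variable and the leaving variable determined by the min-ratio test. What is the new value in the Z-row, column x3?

4

Ratio test on column x2 — row 1: 7/1 = 7; row 2: 21/2 = 21/2. Minimum is 7 at row 1 (s1 leaves); pivot element 1.
Divide row 1 by 1; eliminate column x2 from the other rows.
Z-row update in column x3: -5 − (-3)·3 = 4.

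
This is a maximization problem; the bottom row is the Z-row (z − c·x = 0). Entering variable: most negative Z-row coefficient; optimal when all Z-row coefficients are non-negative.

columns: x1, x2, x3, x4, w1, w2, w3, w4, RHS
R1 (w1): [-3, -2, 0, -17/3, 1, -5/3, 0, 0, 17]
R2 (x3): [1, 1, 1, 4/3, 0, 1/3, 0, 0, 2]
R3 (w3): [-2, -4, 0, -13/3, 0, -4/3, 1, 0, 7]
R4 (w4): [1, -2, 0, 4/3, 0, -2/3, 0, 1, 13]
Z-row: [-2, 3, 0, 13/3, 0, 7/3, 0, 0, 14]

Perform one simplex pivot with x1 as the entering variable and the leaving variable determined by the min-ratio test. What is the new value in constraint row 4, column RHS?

Ratio test on column x1 — row 1: entry -3 ≤ 0; row 2: 2/1 = 2; row 3: entry -2 ≤ 0; row 4: 13/1 = 13. Minimum is 2 at row 2 (x3 leaves); pivot element 1.
Divide row 2 by 1; eliminate column x1 from the other rows.
Row 4 update in column RHS: 13 − 1·2 = 11.

11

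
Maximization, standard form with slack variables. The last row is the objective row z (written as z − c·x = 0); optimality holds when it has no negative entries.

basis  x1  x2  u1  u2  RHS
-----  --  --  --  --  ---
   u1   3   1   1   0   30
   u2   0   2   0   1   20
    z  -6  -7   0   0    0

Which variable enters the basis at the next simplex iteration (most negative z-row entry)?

x2

Negative z-row entries: x1: -6, x2: -7.
The most negative is -7 in column x2, so x2 enters.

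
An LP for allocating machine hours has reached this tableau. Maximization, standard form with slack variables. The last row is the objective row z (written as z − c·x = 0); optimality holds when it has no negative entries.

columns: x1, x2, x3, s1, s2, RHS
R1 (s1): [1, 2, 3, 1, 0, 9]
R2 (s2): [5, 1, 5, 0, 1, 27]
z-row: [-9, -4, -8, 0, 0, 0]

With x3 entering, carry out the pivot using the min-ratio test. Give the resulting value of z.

Ratio test on column x3 — row 1: 9/3 = 3; row 2: 27/5 = 27/5. Minimum is 3 at row 1 (s1 leaves); pivot element 3.
Pivot on row 1; the z-row RHS becomes 0 − (-8)·3 = 24.

24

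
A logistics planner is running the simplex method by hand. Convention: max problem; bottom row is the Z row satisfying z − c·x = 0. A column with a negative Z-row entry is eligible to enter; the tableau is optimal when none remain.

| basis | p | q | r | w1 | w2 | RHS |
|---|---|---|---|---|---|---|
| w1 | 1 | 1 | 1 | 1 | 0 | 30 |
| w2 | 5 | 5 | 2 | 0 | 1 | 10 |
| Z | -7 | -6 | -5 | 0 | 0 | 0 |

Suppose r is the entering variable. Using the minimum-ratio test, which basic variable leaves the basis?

Column r entries and ratios — w1: 30/1 = 30; w2: 10/2 = 5.
Smallest ratio is 5 in the row of w2, so w2 leaves.

w2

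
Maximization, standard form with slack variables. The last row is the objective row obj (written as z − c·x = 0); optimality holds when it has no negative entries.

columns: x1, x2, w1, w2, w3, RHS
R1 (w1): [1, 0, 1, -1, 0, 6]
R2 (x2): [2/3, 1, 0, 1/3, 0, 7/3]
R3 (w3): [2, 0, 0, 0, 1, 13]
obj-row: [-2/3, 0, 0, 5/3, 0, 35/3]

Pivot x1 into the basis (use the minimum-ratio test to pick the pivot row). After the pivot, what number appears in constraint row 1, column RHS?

Ratio test on column x1 — row 1: 6/1 = 6; row 2: (7/3)/(2/3) = 7/2; row 3: 13/2 = 13/2. Minimum is 7/2 at row 2 (x2 leaves); pivot element 2/3.
Divide row 2 by 2/3; eliminate column x1 from the other rows.
Row 1 update in column RHS: 6 − 1·(7/2) = 5/2.

5/2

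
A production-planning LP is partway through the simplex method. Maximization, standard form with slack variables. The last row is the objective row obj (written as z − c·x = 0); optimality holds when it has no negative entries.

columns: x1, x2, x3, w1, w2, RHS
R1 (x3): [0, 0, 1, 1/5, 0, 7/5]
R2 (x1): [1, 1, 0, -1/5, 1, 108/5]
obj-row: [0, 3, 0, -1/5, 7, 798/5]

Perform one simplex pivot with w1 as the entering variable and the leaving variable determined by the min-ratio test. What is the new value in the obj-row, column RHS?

Ratio test on column w1 — row 1: (7/5)/(1/5) = 7; row 2: entry -1/5 ≤ 0. Minimum is 7 at row 1 (x3 leaves); pivot element 1/5.
Divide row 1 by 1/5; eliminate column w1 from the other rows.
obj-row update in column RHS: 798/5 − (-1/5)·7 = 161.

161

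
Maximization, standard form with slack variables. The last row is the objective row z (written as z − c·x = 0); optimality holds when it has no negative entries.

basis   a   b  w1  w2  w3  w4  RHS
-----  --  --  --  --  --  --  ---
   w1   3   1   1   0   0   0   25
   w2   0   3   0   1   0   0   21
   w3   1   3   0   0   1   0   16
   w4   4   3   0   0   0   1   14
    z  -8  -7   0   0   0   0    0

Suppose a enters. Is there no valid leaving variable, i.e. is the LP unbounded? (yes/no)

Column a has positive entries in row(s) 1, 3, 4, so the ratio test bounds it — not unbounded.

no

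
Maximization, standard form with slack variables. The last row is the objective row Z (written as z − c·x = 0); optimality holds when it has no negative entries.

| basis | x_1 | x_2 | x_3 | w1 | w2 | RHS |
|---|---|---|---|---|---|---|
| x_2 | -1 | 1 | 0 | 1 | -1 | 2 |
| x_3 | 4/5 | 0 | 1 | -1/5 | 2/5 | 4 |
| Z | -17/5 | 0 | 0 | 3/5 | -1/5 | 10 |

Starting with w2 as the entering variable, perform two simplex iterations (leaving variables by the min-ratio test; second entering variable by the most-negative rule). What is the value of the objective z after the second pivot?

27

Ratio test on column w2 — row 1: entry -1 ≤ 0; row 2: 4/(2/5) = 10. Minimum is 10 at row 2 (x_3 leaves); pivot element 2/5.
Pivot on row 2; the Z-row RHS becomes 10 − (-1/5)·10 = 12.
Next entering variable (most negative Z-row entry -3): x_1.
Ratio test on column x_1 — row 1: 12/1 = 12; row 2: 10/2 = 5. Minimum is 5 at row 2 (w2 leaves); pivot element 2.
After the second pivot the Z-row RHS is 12 − (-3)·5 = 27.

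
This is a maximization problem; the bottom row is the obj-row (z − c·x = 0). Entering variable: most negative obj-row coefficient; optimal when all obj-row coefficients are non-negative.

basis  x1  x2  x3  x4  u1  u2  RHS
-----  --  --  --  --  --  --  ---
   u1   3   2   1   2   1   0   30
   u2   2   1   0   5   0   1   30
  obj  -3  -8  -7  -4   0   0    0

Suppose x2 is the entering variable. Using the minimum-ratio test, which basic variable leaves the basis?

u1

Column x2 entries and ratios — u1: 30/2 = 15; u2: 30/1 = 30.
Smallest ratio is 15 in the row of u1, so u1 leaves.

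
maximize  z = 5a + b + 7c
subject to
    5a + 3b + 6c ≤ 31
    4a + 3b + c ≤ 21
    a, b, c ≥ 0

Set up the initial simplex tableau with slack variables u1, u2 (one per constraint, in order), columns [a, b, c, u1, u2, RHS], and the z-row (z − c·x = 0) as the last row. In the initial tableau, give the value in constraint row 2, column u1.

0

Slack u1 belongs to constraint 1; its column is the unit vector e_1, so the entry in row 2 is 0.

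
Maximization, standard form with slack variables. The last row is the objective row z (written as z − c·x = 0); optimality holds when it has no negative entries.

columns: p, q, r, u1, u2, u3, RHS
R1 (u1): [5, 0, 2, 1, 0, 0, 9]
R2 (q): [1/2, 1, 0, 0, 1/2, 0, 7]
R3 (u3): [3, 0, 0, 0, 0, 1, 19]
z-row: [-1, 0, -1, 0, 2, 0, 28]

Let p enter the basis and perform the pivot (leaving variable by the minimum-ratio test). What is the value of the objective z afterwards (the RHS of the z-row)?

Ratio test on column p — row 1: 9/5 = 9/5; row 2: 7/(1/2) = 14; row 3: 19/3 = 19/3. Minimum is 9/5 at row 1 (u1 leaves); pivot element 5.
Pivot on row 1; the z-row RHS becomes 28 − (-1)·(9/5) = 149/5.

149/5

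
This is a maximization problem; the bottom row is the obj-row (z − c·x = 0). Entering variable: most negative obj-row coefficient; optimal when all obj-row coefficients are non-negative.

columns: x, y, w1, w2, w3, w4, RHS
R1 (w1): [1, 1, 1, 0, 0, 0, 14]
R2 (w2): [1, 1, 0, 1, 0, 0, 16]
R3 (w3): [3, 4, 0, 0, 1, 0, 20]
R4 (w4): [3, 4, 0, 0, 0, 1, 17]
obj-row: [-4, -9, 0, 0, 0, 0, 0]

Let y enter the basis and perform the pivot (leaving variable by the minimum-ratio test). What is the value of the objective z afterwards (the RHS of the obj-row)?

153/4

Ratio test on column y — row 1: 14/1 = 14; row 2: 16/1 = 16; row 3: 20/4 = 5; row 4: 17/4 = 17/4. Minimum is 17/4 at row 4 (w4 leaves); pivot element 4.
Pivot on row 4; the obj-row RHS becomes 0 − (-9)·(17/4) = 153/4.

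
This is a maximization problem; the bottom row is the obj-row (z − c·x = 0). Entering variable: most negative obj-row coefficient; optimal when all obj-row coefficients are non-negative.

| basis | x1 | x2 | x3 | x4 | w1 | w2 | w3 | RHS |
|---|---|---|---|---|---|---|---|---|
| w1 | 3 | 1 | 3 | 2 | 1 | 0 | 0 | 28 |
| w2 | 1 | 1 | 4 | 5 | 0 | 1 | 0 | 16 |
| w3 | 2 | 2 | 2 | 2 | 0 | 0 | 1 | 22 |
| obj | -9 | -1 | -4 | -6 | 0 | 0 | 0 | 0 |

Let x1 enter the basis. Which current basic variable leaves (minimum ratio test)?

w1

Column x1 entries and ratios — w1: 28/3 = 28/3; w2: 16/1 = 16; w3: 22/2 = 11.
Smallest ratio is 28/3 in the row of w1, so w1 leaves.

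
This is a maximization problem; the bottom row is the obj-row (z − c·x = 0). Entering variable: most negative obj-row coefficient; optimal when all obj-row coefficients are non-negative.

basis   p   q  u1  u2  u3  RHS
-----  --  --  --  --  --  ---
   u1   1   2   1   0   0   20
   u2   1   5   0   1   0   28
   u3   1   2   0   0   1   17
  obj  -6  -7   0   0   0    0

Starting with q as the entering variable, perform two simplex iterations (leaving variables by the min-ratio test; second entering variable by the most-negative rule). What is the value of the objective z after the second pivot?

251/3

Ratio test on column q — row 1: 20/2 = 10; row 2: 28/5 = 28/5; row 3: 17/2 = 17/2. Minimum is 28/5 at row 2 (u2 leaves); pivot element 5.
Pivot on row 2; the obj-row RHS becomes 0 − (-7)·(28/5) = 196/5.
Next entering variable (most negative obj-row entry -23/5): p.
Ratio test on column p — row 1: (44/5)/(3/5) = 44/3; row 2: (28/5)/(1/5) = 28; row 3: (29/5)/(3/5) = 29/3. Minimum is 29/3 at row 3 (u3 leaves); pivot element 3/5.
After the second pivot the obj-row RHS is 196/5 − (-23/5)·(29/3) = 251/3.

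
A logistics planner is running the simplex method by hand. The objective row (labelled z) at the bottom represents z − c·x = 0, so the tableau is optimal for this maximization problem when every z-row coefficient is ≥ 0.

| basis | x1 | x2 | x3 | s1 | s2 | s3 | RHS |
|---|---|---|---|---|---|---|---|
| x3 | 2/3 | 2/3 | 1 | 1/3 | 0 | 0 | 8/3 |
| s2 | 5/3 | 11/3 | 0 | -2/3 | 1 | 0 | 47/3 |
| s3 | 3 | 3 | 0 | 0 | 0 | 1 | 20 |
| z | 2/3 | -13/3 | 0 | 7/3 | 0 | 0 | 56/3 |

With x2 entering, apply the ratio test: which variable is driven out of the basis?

Column x2 entries and ratios — x3: (8/3)/(2/3) = 4; s2: (47/3)/(11/3) = 47/11; s3: 20/3 = 20/3.
Smallest ratio is 4 in the row of x3, so x3 leaves.

x3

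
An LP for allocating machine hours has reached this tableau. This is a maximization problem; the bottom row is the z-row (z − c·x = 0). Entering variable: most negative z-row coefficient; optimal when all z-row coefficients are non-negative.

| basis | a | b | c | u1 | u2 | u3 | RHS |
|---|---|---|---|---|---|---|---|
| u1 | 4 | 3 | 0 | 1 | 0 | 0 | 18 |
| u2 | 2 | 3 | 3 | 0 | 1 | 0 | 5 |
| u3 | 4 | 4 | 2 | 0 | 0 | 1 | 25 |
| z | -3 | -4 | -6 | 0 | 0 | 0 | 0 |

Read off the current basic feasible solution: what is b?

0

b is not in the basis, so in the current basic feasible solution b = 0.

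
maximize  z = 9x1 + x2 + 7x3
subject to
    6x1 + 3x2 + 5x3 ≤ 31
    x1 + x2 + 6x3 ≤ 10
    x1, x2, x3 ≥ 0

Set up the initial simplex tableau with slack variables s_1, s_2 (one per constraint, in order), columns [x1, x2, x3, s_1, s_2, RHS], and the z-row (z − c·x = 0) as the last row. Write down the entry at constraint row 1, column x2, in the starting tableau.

3

Constraint 1 has coefficient 3 on x2.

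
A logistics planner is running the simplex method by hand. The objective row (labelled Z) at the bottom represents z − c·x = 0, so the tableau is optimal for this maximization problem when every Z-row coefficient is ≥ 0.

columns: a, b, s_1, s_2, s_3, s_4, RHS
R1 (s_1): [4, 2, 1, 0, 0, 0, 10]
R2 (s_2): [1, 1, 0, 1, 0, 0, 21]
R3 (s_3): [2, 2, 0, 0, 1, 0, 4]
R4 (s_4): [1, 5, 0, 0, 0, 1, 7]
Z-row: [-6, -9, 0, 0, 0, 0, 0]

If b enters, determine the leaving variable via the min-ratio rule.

Column b entries and ratios — s_1: 10/2 = 5; s_2: 21/1 = 21; s_3: 4/2 = 2; s_4: 7/5 = 7/5.
Smallest ratio is 7/5 in the row of s_4, so s_4 leaves.

s_4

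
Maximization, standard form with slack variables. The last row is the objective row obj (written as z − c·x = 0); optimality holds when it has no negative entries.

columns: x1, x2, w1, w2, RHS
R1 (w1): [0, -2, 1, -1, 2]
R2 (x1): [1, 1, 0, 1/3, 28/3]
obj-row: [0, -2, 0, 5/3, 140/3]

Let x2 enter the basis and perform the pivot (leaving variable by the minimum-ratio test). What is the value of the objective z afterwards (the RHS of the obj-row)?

196/3

Ratio test on column x2 — row 1: entry -2 ≤ 0; row 2: (28/3)/1 = 28/3. Minimum is 28/3 at row 2 (x1 leaves); pivot element 1.
Pivot on row 2; the obj-row RHS becomes 140/3 − (-2)·(28/3) = 196/3.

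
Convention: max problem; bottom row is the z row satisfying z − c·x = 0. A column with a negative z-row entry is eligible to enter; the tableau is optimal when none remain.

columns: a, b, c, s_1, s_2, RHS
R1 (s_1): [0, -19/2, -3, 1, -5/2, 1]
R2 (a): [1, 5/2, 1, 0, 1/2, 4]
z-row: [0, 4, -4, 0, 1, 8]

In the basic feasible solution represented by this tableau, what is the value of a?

4

a is basic (row 2); its value is the RHS of that row, 4.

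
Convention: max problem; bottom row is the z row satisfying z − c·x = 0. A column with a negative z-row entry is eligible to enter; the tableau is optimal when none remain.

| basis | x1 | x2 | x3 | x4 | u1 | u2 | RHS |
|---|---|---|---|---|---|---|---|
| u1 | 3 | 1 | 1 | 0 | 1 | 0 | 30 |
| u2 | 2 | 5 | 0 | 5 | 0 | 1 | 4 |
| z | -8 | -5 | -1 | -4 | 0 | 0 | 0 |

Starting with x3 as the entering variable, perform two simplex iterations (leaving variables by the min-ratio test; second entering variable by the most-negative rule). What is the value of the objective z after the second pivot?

40

Ratio test on column x3 — row 1: 30/1 = 30; row 2: entry 0 ≤ 0. Minimum is 30 at row 1 (u1 leaves); pivot element 1.
Pivot on row 1; the z-row RHS becomes 0 − (-1)·30 = 30.
Next entering variable (most negative z-row entry -5): x1.
Ratio test on column x1 — row 1: 30/3 = 10; row 2: 4/2 = 2. Minimum is 2 at row 2 (u2 leaves); pivot element 2.
After the second pivot the z-row RHS is 30 − (-5)·2 = 40.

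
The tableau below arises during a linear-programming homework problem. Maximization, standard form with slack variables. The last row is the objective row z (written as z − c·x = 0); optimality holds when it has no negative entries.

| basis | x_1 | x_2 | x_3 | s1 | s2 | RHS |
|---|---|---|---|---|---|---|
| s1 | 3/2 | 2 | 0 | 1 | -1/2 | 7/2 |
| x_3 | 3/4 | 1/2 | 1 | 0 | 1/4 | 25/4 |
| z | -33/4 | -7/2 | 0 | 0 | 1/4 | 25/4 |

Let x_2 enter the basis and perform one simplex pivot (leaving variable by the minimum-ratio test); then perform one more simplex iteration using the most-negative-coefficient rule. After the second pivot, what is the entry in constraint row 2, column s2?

Ratio test on column x_2 — row 1: (7/2)/2 = 7/4; row 2: (25/4)/(1/2) = 25/2. Minimum is 7/4 at row 1 (s1 leaves); pivot element 2.
Divide row 1 by 2; eliminate column x_2 from the other rows.
Second iteration: most negative z-row entry is -45/8 in column x_1, so x_1 enters.
Ratio test on column x_1 — row 1: (7/4)/(3/4) = 7/3; row 2: (43/8)/(3/8) = 43/3. Minimum is 7/3 at row 1 (x_2 leaves); pivot element 3/4.
Divide row 1 by 3/4; eliminate column x_1 from the other rows.
After both pivots, the entry at constraint row 2, column s2 is 1/2.

1/2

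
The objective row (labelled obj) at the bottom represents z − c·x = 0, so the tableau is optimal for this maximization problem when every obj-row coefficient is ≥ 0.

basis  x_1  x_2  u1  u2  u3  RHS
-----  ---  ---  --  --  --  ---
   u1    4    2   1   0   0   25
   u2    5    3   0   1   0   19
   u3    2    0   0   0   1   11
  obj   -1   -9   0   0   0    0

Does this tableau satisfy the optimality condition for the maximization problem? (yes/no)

The obj-row has a negative entry -9 in column x_2, so it is not optimal.

no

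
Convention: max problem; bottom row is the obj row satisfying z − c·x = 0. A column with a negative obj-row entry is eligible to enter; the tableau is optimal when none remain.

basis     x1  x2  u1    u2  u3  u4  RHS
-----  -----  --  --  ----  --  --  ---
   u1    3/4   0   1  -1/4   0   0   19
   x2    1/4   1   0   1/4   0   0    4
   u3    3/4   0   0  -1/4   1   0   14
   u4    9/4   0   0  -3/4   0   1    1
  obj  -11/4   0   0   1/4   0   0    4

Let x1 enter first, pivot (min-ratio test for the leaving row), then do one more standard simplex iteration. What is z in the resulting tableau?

Ratio test on column x1 — row 1: 19/(3/4) = 76/3; row 2: 4/(1/4) = 16; row 3: 14/(3/4) = 56/3; row 4: 1/(9/4) = 4/9. Minimum is 4/9 at row 4 (u4 leaves); pivot element 9/4.
Pivot on row 4; the obj-row RHS becomes 4 − (-11/4)·(4/9) = 47/9.
Next entering variable (most negative obj-row entry -2/3): u2.
Ratio test on column u2 — row 1: entry 0 ≤ 0; row 2: (35/9)/(1/3) = 35/3; row 3: entry 0 ≤ 0; row 4: entry -1/3 ≤ 0. Minimum is 35/3 at row 2 (x2 leaves); pivot element 1/3.
After the second pivot the obj-row RHS is 47/9 − (-2/3)·(35/3) = 13.

13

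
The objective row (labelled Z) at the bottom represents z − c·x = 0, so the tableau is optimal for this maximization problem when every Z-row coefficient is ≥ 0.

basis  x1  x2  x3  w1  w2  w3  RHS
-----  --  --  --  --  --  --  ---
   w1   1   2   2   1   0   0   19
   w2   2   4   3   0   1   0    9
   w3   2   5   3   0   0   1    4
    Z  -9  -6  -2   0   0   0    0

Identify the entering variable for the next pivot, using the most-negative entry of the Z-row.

x1

Negative Z-row entries: x1: -9, x2: -6, x3: -2.
The most negative is -9 in column x1, so x1 enters.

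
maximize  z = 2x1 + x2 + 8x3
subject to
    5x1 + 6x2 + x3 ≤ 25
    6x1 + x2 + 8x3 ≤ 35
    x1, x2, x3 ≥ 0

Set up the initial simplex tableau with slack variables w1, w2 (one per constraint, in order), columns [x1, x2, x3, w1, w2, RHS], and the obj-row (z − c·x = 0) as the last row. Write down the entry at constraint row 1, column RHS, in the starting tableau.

25

The RHS of constraint 1 is b_1 = 25.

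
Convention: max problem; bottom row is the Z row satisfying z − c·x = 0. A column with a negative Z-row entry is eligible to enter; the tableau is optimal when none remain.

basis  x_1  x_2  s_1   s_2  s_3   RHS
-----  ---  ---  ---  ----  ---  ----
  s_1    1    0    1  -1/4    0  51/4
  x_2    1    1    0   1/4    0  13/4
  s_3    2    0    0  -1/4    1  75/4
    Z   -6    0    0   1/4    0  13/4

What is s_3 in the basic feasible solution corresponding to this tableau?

75/4

s_3 is basic (row 3); its value is the RHS of that row, 75/4.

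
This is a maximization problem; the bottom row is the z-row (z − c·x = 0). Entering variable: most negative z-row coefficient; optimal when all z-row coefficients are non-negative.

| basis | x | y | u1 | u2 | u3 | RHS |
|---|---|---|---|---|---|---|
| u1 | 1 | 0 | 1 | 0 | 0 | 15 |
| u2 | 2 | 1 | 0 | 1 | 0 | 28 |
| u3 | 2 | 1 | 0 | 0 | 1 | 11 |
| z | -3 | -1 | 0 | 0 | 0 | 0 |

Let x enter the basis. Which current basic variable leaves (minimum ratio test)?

u3

Column x entries and ratios — u1: 15/1 = 15; u2: 28/2 = 14; u3: 11/2 = 11/2.
Smallest ratio is 11/2 in the row of u3, so u3 leaves.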